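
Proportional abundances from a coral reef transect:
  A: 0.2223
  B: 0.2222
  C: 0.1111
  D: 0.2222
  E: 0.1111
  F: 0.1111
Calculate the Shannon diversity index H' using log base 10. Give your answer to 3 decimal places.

Each pᵢ log₁₀ pᵢ term (working shown to 5 dp, full precision carried): 0.2223×(-0.65306)=-0.14518, 0.2222×(-0.65326)=-0.14515, 0.1111×(-0.95429)=-0.10602, 0.2222×(-0.65326)=-0.14515, 0.1111×(-0.95429)=-0.10602, 0.1111×(-0.95429)=-0.10602.
Sum = -0.75355, so H' = 0.754.

0.754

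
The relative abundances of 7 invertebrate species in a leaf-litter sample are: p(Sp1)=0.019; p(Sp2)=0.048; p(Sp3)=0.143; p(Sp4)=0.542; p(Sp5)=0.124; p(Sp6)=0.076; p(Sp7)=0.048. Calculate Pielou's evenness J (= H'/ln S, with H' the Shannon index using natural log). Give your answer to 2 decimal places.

0.74

H' = −Σ pᵢ ln pᵢ = −((-0.0753) + (-0.1458) + (-0.2781) + (-0.3320) + (-0.2588) + (-0.1959) + (-0.1458)) = 1.4316 (working shown to 4 dp, full precision carried).
With S = 7 species, ln S = 1.9459, so J = 1.4316/1.9459 = 0.7357, i.e. 0.74 to 2 decimal places.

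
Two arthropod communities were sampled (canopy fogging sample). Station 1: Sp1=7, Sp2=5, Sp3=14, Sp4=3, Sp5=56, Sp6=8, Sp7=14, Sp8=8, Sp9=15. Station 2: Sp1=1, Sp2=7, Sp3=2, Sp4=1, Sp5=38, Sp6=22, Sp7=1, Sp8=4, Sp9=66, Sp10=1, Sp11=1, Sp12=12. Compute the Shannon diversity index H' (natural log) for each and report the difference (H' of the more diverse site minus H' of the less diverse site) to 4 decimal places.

Station 1: N=130, proportions 0.053846, 0.038462, 0.107692, 0.023077, 0.430769, 0.061538, 0.107692, 0.061538, 0.115385, giving H' = 1.804692 (working shown to 6 dp, full precision carried).
Station 2: N=156, proportions 0.00641, 0.044872, 0.012821, 0.00641, 0.24359, 0.141026, 0.00641, 0.025641, 0.423077, 0.00641, 0.00641, 0.076923, giving H' = 1.632419.
Difference = |1.804692 − 1.632419| = 0.172273, i.e. 0.1723 to 4 decimal places.

0.1723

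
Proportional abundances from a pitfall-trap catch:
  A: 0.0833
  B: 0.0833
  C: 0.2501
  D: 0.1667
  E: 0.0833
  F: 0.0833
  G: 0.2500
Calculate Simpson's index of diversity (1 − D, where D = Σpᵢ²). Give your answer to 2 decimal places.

D = 0.0833² + 0.0833² + 0.2501² + 0.1667² + 0.0833² + 0.0833² + 0.25² = 0.0069 + 0.0069 + 0.0626 + 0.0278 + 0.0069 + 0.0069 + 0.0625 = 0.1806 (working shown to 4 dp, full precision carried).
So 1 − D = 0.8194, i.e. 0.82 to 2 decimal places.

0.82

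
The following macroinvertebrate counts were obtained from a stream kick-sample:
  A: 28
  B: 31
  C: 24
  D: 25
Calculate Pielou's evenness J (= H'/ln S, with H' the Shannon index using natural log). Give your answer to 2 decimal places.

1.00

Total N = 28+31+24+25 = 108, so the proportions are 0.2593, 0.287, 0.2222, 0.2315 (working shown to 4 dp, full precision carried).
H' = −Σ pᵢ ln pᵢ = −((-0.3500) + (-0.3583) + (-0.3342) + (-0.3387)) = 1.3812.
With S = 4 species, ln S = 1.3863, so J = 1.3812/1.3863 = 0.9963, i.e. 1.00 to 2 decimal places.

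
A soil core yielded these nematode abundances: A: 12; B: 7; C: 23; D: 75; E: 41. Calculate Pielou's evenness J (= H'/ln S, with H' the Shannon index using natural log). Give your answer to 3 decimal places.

Total N = 12+7+23+75+41 = 158, so the proportions are 0.07595, 0.0443, 0.14557, 0.47468, 0.25949 (working shown to 5 dp, full precision carried).
H' = −Σ pᵢ ln pᵢ = −((-0.19577) + (-0.13808) + (-0.28053) + (-0.35369) + (-0.35006)) = 1.31814.
With S = 5 species, ln S = 1.60944, so J = 1.31814/1.60944 = 0.81900, i.e. 0.819 to 3 decimal places.

0.819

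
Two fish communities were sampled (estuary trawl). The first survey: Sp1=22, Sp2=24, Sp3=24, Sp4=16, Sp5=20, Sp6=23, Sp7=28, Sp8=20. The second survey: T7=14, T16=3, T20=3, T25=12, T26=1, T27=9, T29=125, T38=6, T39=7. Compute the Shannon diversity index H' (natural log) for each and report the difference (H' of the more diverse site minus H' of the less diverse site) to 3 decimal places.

0.881

The first survey: N=177, proportions 0.12429, 0.13559, 0.13559, 0.0904, 0.11299, 0.12994, 0.15819, 0.11299, giving H' = 2.06791 (working shown to 5 dp, full precision carried).
The second survey: N=180, proportions 0.07778, 0.01667, 0.01667, 0.06667, 0.00556, 0.05, 0.69444, 0.03333, 0.03889, giving H' = 1.18716.
Difference = |2.06791 − 1.18716| = 0.88075, i.e. 0.881 to 3 decimal places.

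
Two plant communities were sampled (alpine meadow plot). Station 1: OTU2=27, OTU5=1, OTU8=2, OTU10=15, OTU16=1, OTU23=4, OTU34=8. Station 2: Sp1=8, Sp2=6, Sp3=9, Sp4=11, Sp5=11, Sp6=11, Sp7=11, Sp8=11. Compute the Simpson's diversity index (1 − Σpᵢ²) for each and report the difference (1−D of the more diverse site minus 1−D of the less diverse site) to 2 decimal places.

0.18

Station 1: N=58, proportions 0.4655, 0.0172, 0.0345, 0.2586, 0.0172, 0.069, 0.1379, giving 1−D = 0.6908 (working shown to 4 dp, full precision carried).
Station 2: N=78, proportions 0.1026, 0.0769, 0.1154, 0.141, 0.141, 0.141, 0.141, 0.141, giving 1−D = 0.8708.
Difference = |0.6908 − 0.8708| = 0.1800, i.e. 0.18 to 2 decimal places.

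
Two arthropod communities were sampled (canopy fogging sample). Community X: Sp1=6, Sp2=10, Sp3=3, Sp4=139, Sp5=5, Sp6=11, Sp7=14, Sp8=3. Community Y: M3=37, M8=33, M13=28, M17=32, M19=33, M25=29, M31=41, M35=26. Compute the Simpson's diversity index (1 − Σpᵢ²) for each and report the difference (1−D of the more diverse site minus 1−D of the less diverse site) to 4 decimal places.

Community X: N=191, proportions 0.0314136, 0.052356, 0.0157068, 0.7277487, 0.026178, 0.0575916, 0.0732984, 0.0157068, giving 1−D = 0.4567857 (working shown to 7 dp, full precision carried).
Community Y: N=259, proportions 0.1428571, 0.1274131, 0.1081081, 0.1235521, 0.1274131, 0.1119691, 0.1583012, 0.1003861, giving 1−D = 0.8724974.
Difference = |0.4567857 − 0.8724974| = 0.4157117, i.e. 0.4157 to 4 decimal places.

0.4157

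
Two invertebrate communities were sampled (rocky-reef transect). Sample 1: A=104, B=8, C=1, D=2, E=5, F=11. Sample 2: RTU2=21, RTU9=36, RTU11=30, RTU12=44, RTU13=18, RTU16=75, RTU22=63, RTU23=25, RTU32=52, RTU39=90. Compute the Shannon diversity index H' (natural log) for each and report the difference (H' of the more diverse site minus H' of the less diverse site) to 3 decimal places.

Sample 1: N=131, proportions 0.79389, 0.06107, 0.00763, 0.01527, 0.03817, 0.08397, giving H' = 0.78770 (working shown to 5 dp, full precision carried).
Sample 2: N=454, proportions 0.04626, 0.0793, 0.06608, 0.09692, 0.03965, 0.1652, 0.13877, 0.05507, 0.11454, 0.19824, giving H' = 2.17700.
Difference = |0.78770 − 2.17700| = 1.38930, i.e. 1.389 to 3 decimal places.

1.389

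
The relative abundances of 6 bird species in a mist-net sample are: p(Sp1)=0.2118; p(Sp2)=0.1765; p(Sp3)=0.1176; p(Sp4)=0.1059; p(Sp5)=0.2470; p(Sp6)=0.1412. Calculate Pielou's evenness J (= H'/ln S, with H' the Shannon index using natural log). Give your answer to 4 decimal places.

0.9746

H' = −Σ pᵢ ln pᵢ = −((-0.328738) + (-0.306128) + (-0.251719) + (-0.237773) + (-0.345397) + (-0.276410)) = 1.746164 (working shown to 6 dp, full precision carried).
With S = 6 species, ln S = 1.791759, so J = 1.746164/1.791759 = 0.974553, i.e. 0.9746 to 4 decimal places.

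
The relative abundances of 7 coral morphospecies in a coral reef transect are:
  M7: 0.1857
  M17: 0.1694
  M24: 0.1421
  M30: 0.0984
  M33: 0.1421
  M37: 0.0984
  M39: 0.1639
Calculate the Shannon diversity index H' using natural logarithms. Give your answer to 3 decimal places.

Each pᵢ ln pᵢ term (working shown to 5 dp, full precision carried): 0.1857×(-1.68362)=-0.31265, 0.1694×(-1.77549)=-0.30077, 0.1421×(-1.95122)=-0.27727, 0.0984×(-2.31871)=-0.22816, 0.1421×(-1.95122)=-0.27727, 0.0984×(-2.31871)=-0.22816, 0.1639×(-1.80850)=-0.29641.
Sum = -1.92069, so H' = 1.921.

1.921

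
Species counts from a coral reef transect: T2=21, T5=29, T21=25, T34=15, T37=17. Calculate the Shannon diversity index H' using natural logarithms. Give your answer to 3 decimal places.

Total N = 21+29+25+15+17 = 107, so the proportions are 0.19626, 0.27103, 0.23364, 0.14019, 0.15888 (working shown to 5 dp, full precision carried).
Each pᵢ ln pᵢ term: 0.19626×(-1.62831)=-0.31957, 0.27103×(-1.30553)=-0.35384, 0.23364×(-1.45395)=-0.33971, 0.14019×(-1.96478)=-0.27544, 0.15888×(-1.83962)=-0.29228.
Sum = -1.58083, so H' = 1.581.

1.581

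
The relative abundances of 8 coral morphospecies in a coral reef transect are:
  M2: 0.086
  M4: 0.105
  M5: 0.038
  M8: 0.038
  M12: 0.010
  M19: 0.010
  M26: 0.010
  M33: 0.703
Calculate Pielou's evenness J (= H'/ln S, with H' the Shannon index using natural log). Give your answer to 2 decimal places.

H' = −Σ pᵢ ln pᵢ = −((-0.2110) + (-0.2366) + (-0.1243) + (-0.1243) + (-0.0461) + (-0.0461) + (-0.0461) + (-0.2477)) = 1.0821 (working shown to 4 dp, full precision carried).
With S = 8 species, ln S = 2.0794, so J = 1.0821/2.0794 = 0.5204, i.e. 0.52 to 2 decimal places.

0.52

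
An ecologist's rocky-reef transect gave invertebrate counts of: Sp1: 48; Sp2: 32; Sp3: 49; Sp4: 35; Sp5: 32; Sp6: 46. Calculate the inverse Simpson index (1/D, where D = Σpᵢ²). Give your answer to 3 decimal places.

Total N = 48+32+49+35+32+46 = 242, so the proportions are 0.1983471, 0.1322314, 0.2024793, 0.1446281, 0.1322314, 0.1900826 (working shown to 7 dp, full precision carried).
D = 0.1983471² + 0.1322314² + 0.2024793² + 0.1446281² + 0.1322314² + 0.1900826² = 0.0393416 + 0.0174851 + 0.0409979 + 0.0209173 + 0.0174851 + 0.0361314 = 0.1723584.
So 1/D = 5.80186, i.e. 5.802 to 3 decimal places.

5.802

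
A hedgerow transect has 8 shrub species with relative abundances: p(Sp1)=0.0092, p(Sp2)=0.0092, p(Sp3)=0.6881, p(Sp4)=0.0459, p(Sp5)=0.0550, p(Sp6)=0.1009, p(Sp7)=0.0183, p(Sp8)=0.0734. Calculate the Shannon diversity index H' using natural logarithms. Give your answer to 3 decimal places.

Each pᵢ ln pᵢ term (working shown to 5 dp, full precision carried): 0.0092×(-4.68855)=-0.04313, 0.0092×(-4.68855)=-0.04313, 0.6881×(-0.37382)=-0.25723, 0.0459×(-3.08129)=-0.14143, 0.055×(-2.90042)=-0.15952, 0.1009×(-2.29363)=-0.23143, 0.0183×(-4.00085)=-0.07322, 0.0734×(-2.61183)=-0.19171.
Sum = -1.14080, so H' = 1.141.

1.141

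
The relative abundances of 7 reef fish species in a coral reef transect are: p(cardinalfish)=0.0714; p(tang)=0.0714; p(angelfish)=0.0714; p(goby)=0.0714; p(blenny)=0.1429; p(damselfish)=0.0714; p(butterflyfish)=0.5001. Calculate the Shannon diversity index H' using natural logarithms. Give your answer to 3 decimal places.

Each pᵢ ln pᵢ term (working shown to 5 dp, full precision carried): 0.0714×(-2.63946)=-0.18846, 0.0714×(-2.63946)=-0.18846, 0.0714×(-2.63946)=-0.18846, 0.0714×(-2.63946)=-0.18846, 0.1429×(-1.94561)=-0.27803, 0.0714×(-2.63946)=-0.18846, 0.5001×(-0.69295)=-0.34654.
Sum = -1.56686, so H' = 1.567.

1.567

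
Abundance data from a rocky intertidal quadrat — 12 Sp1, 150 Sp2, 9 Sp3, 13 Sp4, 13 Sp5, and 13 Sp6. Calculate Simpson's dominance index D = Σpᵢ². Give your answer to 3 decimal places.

0.527

Total N = 12+150+9+13+13+13 = 210, so the proportions are 0.05714, 0.71429, 0.04286, 0.0619, 0.0619, 0.0619 (working shown to 5 dp, full precision carried).
D = 0.05714² + 0.71429² + 0.04286² + 0.0619² + 0.0619² + 0.0619² = 0.00327 + 0.51020 + 0.00184 + 0.00383 + 0.00383 + 0.00383 = 0.52680.
To 3 decimal places, D = 0.527.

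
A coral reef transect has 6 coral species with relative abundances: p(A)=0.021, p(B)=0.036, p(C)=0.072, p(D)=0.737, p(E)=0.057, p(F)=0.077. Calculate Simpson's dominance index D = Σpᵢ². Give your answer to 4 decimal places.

0.5593

D = 0.021² + 0.036² + 0.072² + 0.737² + 0.057² + 0.077² = 0.000441 + 0.001296 + 0.005184 + 0.543169 + 0.003249 + 0.005929 = 0.559268 (working shown to 6 dp, full precision carried).
To 4 decimal places, D = 0.5593.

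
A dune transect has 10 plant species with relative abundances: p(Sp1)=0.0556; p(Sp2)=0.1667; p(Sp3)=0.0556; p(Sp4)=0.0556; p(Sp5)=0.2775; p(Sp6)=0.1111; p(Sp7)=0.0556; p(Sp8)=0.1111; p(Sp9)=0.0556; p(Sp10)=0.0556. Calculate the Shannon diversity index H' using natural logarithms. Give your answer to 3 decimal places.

Each pᵢ ln pᵢ term (working shown to 5 dp, full precision carried): 0.0556×(-2.88957)=-0.16066, 0.1667×(-1.79156)=-0.29865, 0.0556×(-2.88957)=-0.16066, 0.0556×(-2.88957)=-0.16066, 0.2775×(-1.28193)=-0.35574, 0.1111×(-2.19732)=-0.24412, 0.0556×(-2.88957)=-0.16066, 0.1111×(-2.19732)=-0.24412, 0.0556×(-2.88957)=-0.16066, 0.0556×(-2.88957)=-0.16066.
Sum = -2.10660, so H' = 2.107.

2.107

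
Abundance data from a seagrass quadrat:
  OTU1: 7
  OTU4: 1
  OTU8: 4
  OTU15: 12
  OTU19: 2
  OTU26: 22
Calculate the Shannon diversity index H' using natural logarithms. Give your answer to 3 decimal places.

1.405

Total N = 7+1+4+12+2+22 = 48, so the proportions are 0.14583, 0.02083, 0.08333, 0.25, 0.04167, 0.45833 (working shown to 5 dp, full precision carried).
Each pᵢ ln pᵢ term: 0.14583×(-1.92529)=-0.28077, 0.02083×(-3.87120)=-0.08065, 0.08333×(-2.48491)=-0.20708, 0.25×(-1.38629)=-0.34657, 0.04167×(-3.17805)=-0.13242, 0.45833×(-0.78016)=-0.35757.
Sum = -1.40506, so H' = 1.405.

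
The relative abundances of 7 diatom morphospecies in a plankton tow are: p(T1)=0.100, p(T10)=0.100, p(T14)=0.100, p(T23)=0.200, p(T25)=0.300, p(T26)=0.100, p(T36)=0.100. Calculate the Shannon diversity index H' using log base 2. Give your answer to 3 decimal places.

Each pᵢ log₂ pᵢ term (working shown to 5 dp, full precision carried): 0.1×(-3.32193)=-0.33219, 0.1×(-3.32193)=-0.33219, 0.1×(-3.32193)=-0.33219, 0.2×(-2.32193)=-0.46439, 0.3×(-1.73697)=-0.52109, 0.1×(-3.32193)=-0.33219, 0.1×(-3.32193)=-0.33219.
Sum = -2.64644, so H' = 2.646.

2.646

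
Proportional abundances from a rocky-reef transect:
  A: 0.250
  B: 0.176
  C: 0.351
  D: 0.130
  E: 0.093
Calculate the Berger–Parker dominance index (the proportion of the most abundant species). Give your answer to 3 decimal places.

0.351

The largest proportion is 0.351, i.e. d = 0.351 to 3 decimal places.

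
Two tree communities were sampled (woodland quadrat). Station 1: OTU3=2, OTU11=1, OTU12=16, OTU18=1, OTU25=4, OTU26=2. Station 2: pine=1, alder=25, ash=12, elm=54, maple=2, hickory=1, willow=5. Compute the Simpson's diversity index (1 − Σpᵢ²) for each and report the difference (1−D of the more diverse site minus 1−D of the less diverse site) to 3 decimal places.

0.046

Station 1: N=26, proportions 0.07692, 0.03846, 0.61538, 0.03846, 0.15385, 0.07692, giving 1−D = 0.58284 (working shown to 5 dp, full precision carried).
Station 2: N=100, proportions 0.01, 0.25, 0.12, 0.54, 0.02, 0.01, 0.05, giving 1−D = 0.62840.
Difference = |0.58284 − 0.62840| = 0.04556, i.e. 0.046 to 3 decimal places.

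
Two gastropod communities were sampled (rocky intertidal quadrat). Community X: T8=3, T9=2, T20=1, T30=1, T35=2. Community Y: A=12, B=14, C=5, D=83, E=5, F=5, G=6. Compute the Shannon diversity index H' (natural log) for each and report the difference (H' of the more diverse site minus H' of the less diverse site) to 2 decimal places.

Community X: N=9, proportions 0.3333, 0.2222, 0.1111, 0.1111, 0.2222, giving H' = 1.5230 (working shown to 4 dp, full precision carried).
Community Y: N=130, proportions 0.0923, 0.1077, 0.0385, 0.6385, 0.0385, 0.0385, 0.0462, giving H' = 1.2643.
Difference = |1.5230 − 1.2643| = 0.2587, i.e. 0.26 to 2 decimal places.

0.26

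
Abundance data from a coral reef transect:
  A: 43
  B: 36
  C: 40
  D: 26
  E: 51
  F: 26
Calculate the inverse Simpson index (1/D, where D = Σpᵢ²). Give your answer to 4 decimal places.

Total N = 43+36+40+26+51+26 = 222, so the proportions are 0.19369369, 0.16216216, 0.18018018, 0.11711712, 0.22972973, 0.11711712 (working shown to 8 dp, full precision carried).
D = 0.19369369² + 0.16216216² + 0.18018018² + 0.11711712² + 0.22972973² + 0.11711712² = 0.03751725 + 0.02629657 + 0.03246490 + 0.01371642 + 0.05277575 + 0.01371642 = 0.17648730.
So 1/D = 5.666130, i.e. 5.6661 to 4 decimal places.

5.6661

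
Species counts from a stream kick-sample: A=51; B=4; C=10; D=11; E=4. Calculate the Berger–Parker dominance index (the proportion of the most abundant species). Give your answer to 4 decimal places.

0.6375

Total N = 51+4+10+11+4 = 80, so the proportions are 0.6375, 0.05, 0.125, 0.1375, 0.05 (working shown to 6 dp, full precision carried).
The largest proportion is 0.6375, i.e. d = 0.6375 to 4 decimal places.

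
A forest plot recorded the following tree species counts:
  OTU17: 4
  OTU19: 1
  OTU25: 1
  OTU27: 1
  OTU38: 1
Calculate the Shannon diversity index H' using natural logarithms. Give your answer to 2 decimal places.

Total N = 4+1+1+1+1 = 8, so the proportions are 0.5, 0.125, 0.125, 0.125, 0.125 (working shown to 4 dp, full precision carried).
Each pᵢ ln pᵢ term: 0.5×(-0.6931)=-0.3466, 0.125×(-2.0794)=-0.2599, 0.125×(-2.0794)=-0.2599, 0.125×(-2.0794)=-0.2599, 0.125×(-2.0794)=-0.2599.
Sum = -1.3863, so H' = 1.39.

1.39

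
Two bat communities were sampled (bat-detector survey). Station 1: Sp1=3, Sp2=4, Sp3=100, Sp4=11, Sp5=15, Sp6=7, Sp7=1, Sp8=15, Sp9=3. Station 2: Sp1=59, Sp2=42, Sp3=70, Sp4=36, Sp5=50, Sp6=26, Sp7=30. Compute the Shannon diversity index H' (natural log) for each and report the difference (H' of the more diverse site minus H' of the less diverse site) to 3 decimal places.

Station 1: N=159, proportions 0.01887, 0.02516, 0.62893, 0.06918, 0.09434, 0.04403, 0.00629, 0.09434, 0.01887, giving H' = 1.33372 (working shown to 5 dp, full precision carried).
Station 2: N=313, proportions 0.1885, 0.13419, 0.22364, 0.11502, 0.15974, 0.08307, 0.09585, giving H' = 1.89219.
Difference = |1.33372 − 1.89219| = 0.55847, i.e. 0.558 to 3 decimal places.

0.558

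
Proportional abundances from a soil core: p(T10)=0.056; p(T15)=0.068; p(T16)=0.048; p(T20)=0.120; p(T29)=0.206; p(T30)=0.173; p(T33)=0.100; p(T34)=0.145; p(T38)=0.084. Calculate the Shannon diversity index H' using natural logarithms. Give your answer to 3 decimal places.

2.092

Each pᵢ ln pᵢ term (working shown to 5 dp, full precision carried): 0.056×(-2.88240)=-0.16141, 0.068×(-2.68825)=-0.18280, 0.048×(-3.03655)=-0.14575, 0.12×(-2.12026)=-0.25443, 0.206×(-1.57988)=-0.32546, 0.173×(-1.75446)=-0.30352, 0.1×(-2.30259)=-0.23026, 0.145×(-1.93102)=-0.28000, 0.084×(-2.47694)=-0.20806.
Sum = -2.09170, so H' = 2.092.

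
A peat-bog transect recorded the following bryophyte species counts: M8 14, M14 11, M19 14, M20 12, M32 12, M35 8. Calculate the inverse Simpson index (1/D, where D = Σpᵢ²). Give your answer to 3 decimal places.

Total N = 14+11+14+12+12+8 = 71, so the proportions are 0.1971831, 0.1549296, 0.1971831, 0.1690141, 0.1690141, 0.1126761 (working shown to 7 dp, full precision carried).
D = 0.1971831² + 0.1549296² + 0.1971831² + 0.1690141² + 0.1690141² + 0.1126761² = 0.0388812 + 0.0240032 + 0.0388812 + 0.0285658 + 0.0285658 + 0.0126959 = 0.1715929.
So 1/D = 5.82775, i.e. 5.828 to 3 decimal places.

5.828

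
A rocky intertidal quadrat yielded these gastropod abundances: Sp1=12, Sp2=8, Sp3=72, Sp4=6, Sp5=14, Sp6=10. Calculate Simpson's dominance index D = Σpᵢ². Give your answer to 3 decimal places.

Total N = 12+8+72+6+14+10 = 122, so the proportions are 0.09836, 0.06557, 0.59016, 0.04918, 0.11475, 0.08197 (working shown to 5 dp, full precision carried).
D = 0.09836² + 0.06557² + 0.59016² + 0.04918² + 0.11475² + 0.08197² = 0.00967 + 0.00430 + 0.34829 + 0.00242 + 0.01317 + 0.00672 = 0.38457.
To 3 decimal places, D = 0.385.

0.385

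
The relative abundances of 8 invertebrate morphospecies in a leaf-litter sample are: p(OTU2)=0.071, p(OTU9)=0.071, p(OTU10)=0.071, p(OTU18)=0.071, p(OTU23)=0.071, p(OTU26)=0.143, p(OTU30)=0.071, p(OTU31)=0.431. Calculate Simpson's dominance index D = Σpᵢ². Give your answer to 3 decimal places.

D = 0.071² + 0.071² + 0.071² + 0.071² + 0.071² + 0.143² + 0.071² + 0.431² = 0.00504 + 0.00504 + 0.00504 + 0.00504 + 0.00504 + 0.02045 + 0.00504 + 0.18576 = 0.23646 (working shown to 5 dp, full precision carried).
To 3 decimal places, D = 0.236.

0.236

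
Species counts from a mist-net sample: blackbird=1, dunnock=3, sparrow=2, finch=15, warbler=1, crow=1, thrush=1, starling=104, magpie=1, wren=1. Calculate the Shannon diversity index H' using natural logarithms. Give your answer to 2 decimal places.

Total N = 1+3+2+15+1+1+1+104+1+1 = 130, so the proportions are 0.0077, 0.0231, 0.0154, 0.1154, 0.0077, 0.0077, 0.0077, 0.8, 0.0077, 0.0077 (working shown to 4 dp, full precision carried).
Each pᵢ ln pᵢ term: 0.0077×(-4.8675)=-0.0374, 0.0231×(-3.7689)=-0.0870, 0.0154×(-4.1744)=-0.0642, 0.1154×(-2.1595)=-0.2492, 0.0077×(-4.8675)=-0.0374, 0.0077×(-4.8675)=-0.0374, 0.0077×(-4.8675)=-0.0374, 0.8×(-0.2231)=-0.1785, 0.0077×(-4.8675)=-0.0374, 0.0077×(-4.8675)=-0.0374.
Sum = -0.8035, so H' = 0.80.

0.80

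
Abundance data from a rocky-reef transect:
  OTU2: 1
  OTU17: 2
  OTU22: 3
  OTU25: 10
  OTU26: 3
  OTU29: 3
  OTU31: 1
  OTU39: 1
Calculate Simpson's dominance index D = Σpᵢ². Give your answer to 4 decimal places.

0.2326

Total N = 1+2+3+10+3+3+1+1 = 24, so the proportions are 0.041667, 0.083333, 0.125, 0.416667, 0.125, 0.125, 0.041667, 0.041667 (working shown to 6 dp, full precision carried).
D = 0.041667² + 0.083333² + 0.125² + 0.416667² + 0.125² + 0.125² + 0.041667² + 0.041667² = 0.001736 + 0.006944 + 0.015625 + 0.173611 + 0.015625 + 0.015625 + 0.001736 + 0.001736 = 0.232639.
To 4 decimal places, D = 0.2326.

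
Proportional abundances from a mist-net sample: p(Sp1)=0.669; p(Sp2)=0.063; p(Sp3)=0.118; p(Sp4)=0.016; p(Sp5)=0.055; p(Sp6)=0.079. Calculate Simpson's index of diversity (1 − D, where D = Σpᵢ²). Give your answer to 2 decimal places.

0.53

D = 0.669² + 0.063² + 0.118² + 0.016² + 0.055² + 0.079² = 0.4476 + 0.0040 + 0.0139 + 0.0003 + 0.0030 + 0.0062 = 0.4750 (working shown to 4 dp, full precision carried).
So 1 − D = 0.5250, i.e. 0.53 to 2 decimal places.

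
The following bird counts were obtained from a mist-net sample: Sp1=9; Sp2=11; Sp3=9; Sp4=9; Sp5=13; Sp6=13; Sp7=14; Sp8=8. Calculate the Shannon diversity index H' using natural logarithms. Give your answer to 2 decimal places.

2.06

Total N = 9+11+9+9+13+13+14+8 = 86, so the proportions are 0.1047, 0.1279, 0.1047, 0.1047, 0.1512, 0.1512, 0.1628, 0.093 (working shown to 4 dp, full precision carried).
Each pᵢ ln pᵢ term: 0.1047×(-2.2571)=-0.2362, 0.1279×(-2.0565)=-0.2630, 0.1047×(-2.2571)=-0.2362, 0.1047×(-2.2571)=-0.2362, 0.1512×(-1.8894)=-0.2856, 0.1512×(-1.8894)=-0.2856, 0.1628×(-1.8153)=-0.2955, 0.093×(-2.3749)=-0.2209.
Sum = -2.0593, so H' = 2.06.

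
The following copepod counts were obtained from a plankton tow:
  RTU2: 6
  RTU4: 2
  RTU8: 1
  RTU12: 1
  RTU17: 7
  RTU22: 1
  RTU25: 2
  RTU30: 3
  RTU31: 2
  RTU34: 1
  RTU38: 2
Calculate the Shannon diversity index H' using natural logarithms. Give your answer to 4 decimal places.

Total N = 6+2+1+1+7+1+2+3+2+1+2 = 28, so the proportions are 0.214286, 0.071429, 0.035714, 0.035714, 0.25, 0.035714, 0.071429, 0.107143, 0.071429, 0.035714, 0.071429 (working shown to 6 dp, full precision carried).
Each pᵢ ln pᵢ term: 0.214286×(-1.540445)=-0.330095, 0.071429×(-2.639057)=-0.188504, 0.035714×(-3.332205)=-0.119007, 0.035714×(-3.332205)=-0.119007, 0.25×(-1.386294)=-0.346574, 0.035714×(-3.332205)=-0.119007, 0.071429×(-2.639057)=-0.188504, 0.107143×(-2.233592)=-0.239313, 0.071429×(-2.639057)=-0.188504, 0.035714×(-3.332205)=-0.119007, 0.071429×(-2.639057)=-0.188504.
Sum = -2.146028, so H' = 2.1460.

2.1460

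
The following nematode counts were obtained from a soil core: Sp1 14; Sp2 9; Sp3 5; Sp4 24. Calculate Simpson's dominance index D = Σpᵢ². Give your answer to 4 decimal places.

0.3247

Total N = 14+9+5+24 = 52, so the proportions are 0.269231, 0.173077, 0.096154, 0.461538 (working shown to 6 dp, full precision carried).
D = 0.269231² + 0.173077² + 0.096154² + 0.461538² = 0.072485 + 0.029956 + 0.009246 + 0.213018 = 0.324704.
To 4 decimal places, D = 0.3247.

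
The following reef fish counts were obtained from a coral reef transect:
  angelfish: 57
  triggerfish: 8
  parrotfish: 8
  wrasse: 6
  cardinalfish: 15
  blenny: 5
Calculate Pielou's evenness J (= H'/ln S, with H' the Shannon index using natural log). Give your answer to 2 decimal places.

0.74

Total N = 57+8+8+6+15+5 = 99, so the proportions are 0.5758, 0.0808, 0.0808, 0.0606, 0.1515, 0.0505 (working shown to 4 dp, full precision carried).
H' = −Σ pᵢ ln pᵢ = −((-0.3179) + (-0.2033) + (-0.2033) + (-0.1699) + (-0.2859) + (-0.1508)) = 1.3310.
With S = 6 species, ln S = 1.7918, so J = 1.3310/1.7918 = 0.7429, i.e. 0.74 to 2 decimal places.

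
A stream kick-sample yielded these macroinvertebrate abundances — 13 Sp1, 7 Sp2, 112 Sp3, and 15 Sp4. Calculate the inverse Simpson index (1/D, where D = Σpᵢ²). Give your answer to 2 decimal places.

Total N = 13+7+112+15 = 147, so the proportions are 0.08844, 0.04762, 0.7619, 0.10204 (working shown to 5 dp, full precision carried).
D = 0.08844² + 0.04762² + 0.7619² + 0.10204² = 0.00782 + 0.00227 + 0.58050 + 0.01041 = 0.60100.
So 1/D = 1.6639, i.e. 1.66 to 2 decimal places.

1.66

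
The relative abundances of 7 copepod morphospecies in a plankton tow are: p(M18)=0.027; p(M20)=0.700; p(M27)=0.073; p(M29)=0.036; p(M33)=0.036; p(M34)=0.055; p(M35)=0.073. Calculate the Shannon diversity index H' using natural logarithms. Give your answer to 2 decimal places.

Each pᵢ ln pᵢ term (working shown to 4 dp, full precision carried): 0.027×(-3.6119)=-0.0975, 0.7×(-0.3567)=-0.2497, 0.073×(-2.6173)=-0.1911, 0.036×(-3.3242)=-0.1197, 0.036×(-3.3242)=-0.1197, 0.055×(-2.9004)=-0.1595, 0.073×(-2.6173)=-0.1911.
Sum = -1.1282, so H' = 1.13.

1.13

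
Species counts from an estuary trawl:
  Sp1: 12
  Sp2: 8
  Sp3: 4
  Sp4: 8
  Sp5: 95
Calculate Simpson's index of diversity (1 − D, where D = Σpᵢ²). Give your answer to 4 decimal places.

0.4226

Total N = 12+8+4+8+95 = 127, so the proportions are 0.094488, 0.062992, 0.031496, 0.062992, 0.748031 (working shown to 6 dp, full precision carried).
D = 0.094488² + 0.062992² + 0.031496² + 0.062992² + 0.748031² = 0.008928 + 0.003968 + 0.000992 + 0.003968 + 0.559551 = 0.577407.
So 1 − D = 0.422593, i.e. 0.4226 to 4 decimal places.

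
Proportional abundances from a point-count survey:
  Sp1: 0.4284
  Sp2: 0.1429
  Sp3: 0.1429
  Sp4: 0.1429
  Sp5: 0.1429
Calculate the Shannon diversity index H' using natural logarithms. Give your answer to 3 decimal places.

Each pᵢ ln pᵢ term (working shown to 5 dp, full precision carried): 0.4284×(-0.84770)=-0.36315, 0.1429×(-1.94561)=-0.27803, 0.1429×(-1.94561)=-0.27803, 0.1429×(-1.94561)=-0.27803, 0.1429×(-1.94561)=-0.27803.
Sum = -1.47526, so H' = 1.475.

1.475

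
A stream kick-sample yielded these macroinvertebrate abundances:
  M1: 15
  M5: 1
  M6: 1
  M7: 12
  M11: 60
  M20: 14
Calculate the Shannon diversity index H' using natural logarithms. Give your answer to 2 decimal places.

Total N = 15+1+1+12+60+14 = 103, so the proportions are 0.1456, 0.0097, 0.0097, 0.1165, 0.5825, 0.1359 (working shown to 4 dp, full precision carried).
Each pᵢ ln pᵢ term: 0.1456×(-1.9267)=-0.2806, 0.0097×(-4.6347)=-0.0450, 0.0097×(-4.6347)=-0.0450, 0.1165×(-2.1498)=-0.2505, 0.5825×(-0.5404)=-0.3148, 0.1359×(-1.9957)=-0.2713.
Sum = -1.2071, so H' = 1.21.

1.21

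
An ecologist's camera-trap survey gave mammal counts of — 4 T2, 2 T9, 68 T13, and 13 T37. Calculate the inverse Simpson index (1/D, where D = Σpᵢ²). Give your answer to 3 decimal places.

1.573

Total N = 4+2+68+13 = 87, so the proportions are 0.045977, 0.022989, 0.781609, 0.149425 (working shown to 6 dp, full precision carried).
D = 0.045977² + 0.022989² + 0.781609² + 0.149425² = 0.002114 + 0.000528 + 0.610913 + 0.022328 = 0.635883.
So 1/D = 1.57262, i.e. 1.573 to 3 decimal places.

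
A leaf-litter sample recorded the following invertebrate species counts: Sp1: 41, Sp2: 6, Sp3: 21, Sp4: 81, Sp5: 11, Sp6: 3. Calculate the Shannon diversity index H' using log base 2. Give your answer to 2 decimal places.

1.93

Total N = 41+6+21+81+11+3 = 163, so the proportions are 0.2515, 0.0368, 0.1288, 0.4969, 0.0675, 0.0184 (working shown to 4 dp, full precision carried).
Each pᵢ log₂ pᵢ term: 0.2515×(-1.9912)=-0.5008, 0.0368×(-4.7638)=-0.1754, 0.1288×(-2.9564)=-0.3809, 0.4969×(-1.0089)=-0.5013, 0.0675×(-3.8893)=-0.2625, 0.0184×(-5.7638)=-0.1061.
Sum = -1.9270, so H' = 1.93.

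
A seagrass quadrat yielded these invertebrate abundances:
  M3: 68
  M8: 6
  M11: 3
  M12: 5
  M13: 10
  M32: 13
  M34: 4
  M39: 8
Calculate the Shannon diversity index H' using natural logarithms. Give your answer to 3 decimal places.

Total N = 68+6+3+5+10+13+4+8 = 117, so the proportions are 0.5812, 0.05128, 0.02564, 0.04274, 0.08547, 0.11111, 0.03419, 0.06838 (working shown to 5 dp, full precision carried).
Each pᵢ ln pᵢ term: 0.5812×(-0.54267)=-0.31540, 0.05128×(-2.97041)=-0.15233, 0.02564×(-3.66356)=-0.09394, 0.04274×(-3.15274)=-0.13473, 0.08547×(-2.45959)=-0.21022, 0.11111×(-2.19722)=-0.24414, 0.03419×(-3.37588)=-0.11541, 0.06838×(-2.68273)=-0.18343.
Sum = -1.44960, so H' = 1.450.

1.450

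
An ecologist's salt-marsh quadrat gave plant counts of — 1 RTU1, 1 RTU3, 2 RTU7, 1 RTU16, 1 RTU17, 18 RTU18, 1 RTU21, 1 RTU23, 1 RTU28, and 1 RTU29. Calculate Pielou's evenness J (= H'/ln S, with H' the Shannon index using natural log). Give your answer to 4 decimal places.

0.6187

Total N = 1+1+2+1+1+18+1+1+1+1 = 28, so the proportions are 0.035714, 0.035714, 0.071429, 0.035714, 0.035714, 0.642857, 0.035714, 0.035714, 0.035714, 0.035714 (working shown to 6 dp, full precision carried).
H' = −Σ pᵢ ln pᵢ = −((-0.119007) + (-0.119007) + (-0.188504) + (-0.119007) + (-0.119007) + (-0.284035) + (-0.119007) + (-0.119007) + (-0.119007) + (-0.119007)) = 1.424598.
With S = 10 species, ln S = 2.302585, so J = 1.424598/2.302585 = 0.618695, i.e. 0.6187 to 4 decimal places.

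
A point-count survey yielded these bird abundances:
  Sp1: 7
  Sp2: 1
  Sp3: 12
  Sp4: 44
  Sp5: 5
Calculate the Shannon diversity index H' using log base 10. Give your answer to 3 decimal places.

Total N = 7+1+12+44+5 = 69, so the proportions are 0.10145, 0.01449, 0.17391, 0.63768, 0.07246 (working shown to 5 dp, full precision carried).
Each pᵢ log₁₀ pᵢ term: 0.10145×(-0.99375)=-0.10082, 0.01449×(-1.83885)=-0.02665, 0.17391×(-0.75967)=-0.13212, 0.63768×(-0.19540)=-0.12460, 0.07246×(-1.13988)=-0.08260.
Sum = -0.46678, so H' = 0.467.

0.467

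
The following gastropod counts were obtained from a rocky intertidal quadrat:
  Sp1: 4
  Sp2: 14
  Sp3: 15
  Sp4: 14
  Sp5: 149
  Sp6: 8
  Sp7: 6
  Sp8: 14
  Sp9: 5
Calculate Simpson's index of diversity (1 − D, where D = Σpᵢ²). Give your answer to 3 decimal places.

0.558

Total N = 4+14+15+14+149+8+6+14+5 = 229, so the proportions are 0.01747, 0.06114, 0.0655, 0.06114, 0.65066, 0.03493, 0.0262, 0.06114, 0.02183 (working shown to 5 dp, full precision carried).
D = 0.01747² + 0.06114² + 0.0655² + 0.06114² + 0.65066² + 0.03493² + 0.0262² + 0.06114² + 0.02183² = 0.00031 + 0.00374 + 0.00429 + 0.00374 + 0.42335 + 0.00122 + 0.00069 + 0.00374 + 0.00048 = 0.44154.
So 1 − D = 0.55846, i.e. 0.558 to 3 decimal places.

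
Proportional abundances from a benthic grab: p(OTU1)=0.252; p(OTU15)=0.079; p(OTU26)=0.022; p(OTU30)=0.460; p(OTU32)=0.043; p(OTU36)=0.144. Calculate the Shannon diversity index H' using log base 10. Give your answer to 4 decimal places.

Each pᵢ log₁₀ pᵢ term (working shown to 6 dp, full precision carried): 0.252×(-0.598599)=-0.150847, 0.079×(-1.102373)=-0.087087, 0.022×(-1.657577)=-0.036467, 0.46×(-0.337242)=-0.155131, 0.043×(-1.366532)=-0.058761, 0.144×(-0.841638)=-0.121196.
Sum = -0.609489, so H' = 0.6095.

0.6095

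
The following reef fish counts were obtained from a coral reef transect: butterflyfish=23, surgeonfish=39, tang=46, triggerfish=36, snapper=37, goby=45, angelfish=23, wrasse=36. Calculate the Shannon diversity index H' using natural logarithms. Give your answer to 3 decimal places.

2.052

Total N = 23+39+46+36+37+45+23+36 = 285, so the proportions are 0.0807, 0.13684, 0.1614, 0.12632, 0.12982, 0.15789, 0.0807, 0.12632 (working shown to 5 dp, full precision carried).
Each pᵢ ln pᵢ term: 0.0807×(-2.51699)=-0.20313, 0.13684×(-1.98893)=-0.27217, 0.1614×(-1.82385)=-0.29438, 0.12632×(-2.06897)=-0.26134, 0.12982×(-2.04157)=-0.26505, 0.15789×(-1.84583)=-0.29145, 0.0807×(-2.51699)=-0.20313, 0.12632×(-2.06897)=-0.26134.
Sum = -2.05198, so H' = 2.052.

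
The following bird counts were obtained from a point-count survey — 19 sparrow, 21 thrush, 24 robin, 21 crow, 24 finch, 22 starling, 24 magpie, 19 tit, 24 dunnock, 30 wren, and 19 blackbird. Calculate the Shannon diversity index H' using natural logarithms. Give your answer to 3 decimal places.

Total N = 19+21+24+21+24+22+24+19+24+30+19 = 247, so the proportions are 0.07692, 0.08502, 0.09717, 0.08502, 0.09717, 0.08907, 0.09717, 0.07692, 0.09717, 0.12146, 0.07692 (working shown to 5 dp, full precision carried).
Each pᵢ ln pᵢ term: 0.07692×(-2.56495)=-0.19730, 0.08502×(-2.46487)=-0.20956, 0.09717×(-2.33133)=-0.22653, 0.08502×(-2.46487)=-0.20956, 0.09717×(-2.33133)=-0.22653, 0.08907×(-2.41835)=-0.21540, 0.09717×(-2.33133)=-0.22653, 0.07692×(-2.56495)=-0.19730, 0.09717×(-2.33133)=-0.22653, 0.12146×(-2.10819)=-0.25606, 0.07692×(-2.56495)=-0.19730.
Sum = -2.38860, so H' = 2.389.

2.389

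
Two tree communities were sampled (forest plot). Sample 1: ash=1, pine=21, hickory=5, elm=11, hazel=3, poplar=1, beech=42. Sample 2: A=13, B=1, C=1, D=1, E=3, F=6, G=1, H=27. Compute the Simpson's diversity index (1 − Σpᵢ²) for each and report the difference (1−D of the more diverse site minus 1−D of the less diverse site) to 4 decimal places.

Sample 1: N=84, proportions 0.011905, 0.25, 0.059524, 0.130952, 0.035714, 0.011905, 0.5, giving 1−D = 0.665249 (working shown to 6 dp, full precision carried).
Sample 2: N=53, proportions 0.245283, 0.018868, 0.018868, 0.018868, 0.056604, 0.113208, 0.018868, 0.509434, giving 1−D = 0.662869.
Difference = |0.665249 − 0.662869| = 0.002380, i.e. 0.0024 to 4 decimal places.

0.0024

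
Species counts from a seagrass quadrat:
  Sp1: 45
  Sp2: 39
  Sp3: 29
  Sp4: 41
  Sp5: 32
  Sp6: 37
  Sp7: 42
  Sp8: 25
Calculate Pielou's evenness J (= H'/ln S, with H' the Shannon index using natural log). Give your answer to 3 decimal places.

Total N = 45+39+29+41+32+37+42+25 = 290, so the proportions are 0.15517, 0.13448, 0.1, 0.14138, 0.11034, 0.12759, 0.14483, 0.08621 (working shown to 5 dp, full precision carried).
H' = −Σ pᵢ ln pᵢ = −((-0.28912) + (-0.26982) + (-0.23026) + (-0.27658) + (-0.24322) + (-0.26270) + (-0.27984) + (-0.21129)) = 2.06282.
With S = 8 species, ln S = 2.07944, so J = 2.06282/2.07944 = 0.99201, i.e. 0.992 to 3 decimal places.

0.992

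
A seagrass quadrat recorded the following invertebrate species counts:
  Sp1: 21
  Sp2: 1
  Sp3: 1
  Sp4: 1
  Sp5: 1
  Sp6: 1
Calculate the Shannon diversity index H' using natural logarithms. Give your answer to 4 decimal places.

0.7991

Total N = 21+1+1+1+1+1 = 26, so the proportions are 0.807692, 0.038462, 0.038462, 0.038462, 0.038462, 0.038462 (working shown to 6 dp, full precision carried).
Each pᵢ ln pᵢ term: 0.807692×(-0.213574)=-0.172502, 0.038462×(-3.258097)=-0.125311, 0.038462×(-3.258097)=-0.125311, 0.038462×(-3.258097)=-0.125311, 0.038462×(-3.258097)=-0.125311, 0.038462×(-3.258097)=-0.125311.
Sum = -0.799059, so H' = 0.7991.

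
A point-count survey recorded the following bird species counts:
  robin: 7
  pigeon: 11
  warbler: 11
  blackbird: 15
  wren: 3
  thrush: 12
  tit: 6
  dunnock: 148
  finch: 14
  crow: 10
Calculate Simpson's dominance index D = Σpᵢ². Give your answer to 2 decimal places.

Total N = 7+11+11+15+3+12+6+148+14+10 = 237, so the proportions are 0.0295, 0.0464, 0.0464, 0.0633, 0.0127, 0.0506, 0.0253, 0.6245, 0.0591, 0.0422 (working shown to 4 dp, full precision carried).
D = 0.0295² + 0.0464² + 0.0464² + 0.0633² + 0.0127² + 0.0506² + 0.0253² + 0.6245² + 0.0591² + 0.0422² = 0.0009 + 0.0022 + 0.0022 + 0.0040 + 0.0002 + 0.0026 + 0.0006 + 0.3900 + 0.0035 + 0.0018 = 0.4078.
To 2 decimal places, D = 0.41.

0.41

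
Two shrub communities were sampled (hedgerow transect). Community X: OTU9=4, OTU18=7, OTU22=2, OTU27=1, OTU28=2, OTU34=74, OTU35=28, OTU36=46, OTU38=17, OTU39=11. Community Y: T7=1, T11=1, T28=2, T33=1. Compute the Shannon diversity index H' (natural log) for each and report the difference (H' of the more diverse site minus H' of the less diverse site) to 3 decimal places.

0.361

Community X: N=192, proportions 0.02083, 0.03646, 0.01042, 0.00521, 0.01042, 0.38542, 0.14583, 0.23958, 0.08854, 0.05729, giving H' = 1.69291 (working shown to 5 dp, full precision carried).
Community Y: N=5, proportions 0.2, 0.2, 0.4, 0.2, giving H' = 1.33218.
Difference = |1.69291 − 1.33218| = 0.36073, i.e. 0.361 to 3 decimal places.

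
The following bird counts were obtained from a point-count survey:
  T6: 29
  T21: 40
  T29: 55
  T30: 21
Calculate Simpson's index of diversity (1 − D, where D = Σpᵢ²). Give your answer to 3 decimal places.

Total N = 29+40+55+21 = 145, so the proportions are 0.2, 0.27586, 0.37931, 0.14483 (working shown to 5 dp, full precision carried).
D = 0.2² + 0.27586² + 0.37931² + 0.14483² = 0.04000 + 0.07610 + 0.14388 + 0.02098 = 0.28095.
So 1 − D = 0.71905, i.e. 0.719 to 3 decimal places.

0.719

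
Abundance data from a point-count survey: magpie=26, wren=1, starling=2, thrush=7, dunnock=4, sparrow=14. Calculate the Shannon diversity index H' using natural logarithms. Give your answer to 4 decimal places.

Total N = 26+1+2+7+4+14 = 54, so the proportions are 0.481481, 0.018519, 0.037037, 0.12963, 0.074074, 0.259259 (working shown to 6 dp, full precision carried).
Each pᵢ ln pᵢ term: 0.481481×(-0.730888)=-0.351909, 0.018519×(-3.988984)=-0.073870, 0.037037×(-3.295837)=-0.122068, 0.12963×(-2.043074)=-0.264843, 0.074074×(-2.602690)=-0.192792, 0.259259×(-1.349927)=-0.349981.
Sum = -1.355463, so H' = 1.3555.

1.3555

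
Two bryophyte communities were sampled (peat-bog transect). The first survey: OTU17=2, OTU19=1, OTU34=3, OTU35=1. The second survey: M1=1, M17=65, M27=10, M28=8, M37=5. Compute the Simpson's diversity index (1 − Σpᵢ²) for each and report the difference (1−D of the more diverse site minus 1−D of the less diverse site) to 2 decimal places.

The first survey: N=7, proportions 0.2857, 0.1429, 0.4286, 0.1429, giving 1−D = 0.6939 (working shown to 4 dp, full precision carried).
The second survey: N=89, proportions 0.0112, 0.7303, 0.1124, 0.0899, 0.0562, giving 1−D = 0.4426.
Difference = |0.6939 − 0.4426| = 0.2513, i.e. 0.25 to 2 decimal places.

0.25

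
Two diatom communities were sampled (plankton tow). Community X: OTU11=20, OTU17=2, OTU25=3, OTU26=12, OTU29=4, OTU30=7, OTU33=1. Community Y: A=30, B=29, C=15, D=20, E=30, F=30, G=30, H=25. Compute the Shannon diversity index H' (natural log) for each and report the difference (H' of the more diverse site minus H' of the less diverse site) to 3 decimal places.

0.482

Community X: N=49, proportions 0.40816, 0.04082, 0.06122, 0.2449, 0.08163, 0.14286, 0.02041, giving H' = 1.57382 (working shown to 5 dp, full precision carried).
Community Y: N=209, proportions 0.14354, 0.13876, 0.07177, 0.09569, 0.14354, 0.14354, 0.14354, 0.11962, giving H' = 2.05620.
Difference = |1.57382 − 2.05620| = 0.48238, i.e. 0.482 to 3 decimal places.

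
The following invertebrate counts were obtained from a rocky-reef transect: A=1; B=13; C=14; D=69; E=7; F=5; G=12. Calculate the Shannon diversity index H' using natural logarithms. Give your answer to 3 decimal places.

Total N = 1+13+14+69+7+5+12 = 121, so the proportions are 0.00826, 0.10744, 0.1157, 0.57025, 0.05785, 0.04132, 0.09917 (working shown to 5 dp, full precision carried).
Each pᵢ ln pᵢ term: 0.00826×(-4.79579)=-0.03963, 0.10744×(-2.23084)=-0.23968, 0.1157×(-2.15673)=-0.24954, 0.57025×(-0.56168)=-0.32030, 0.05785×(-2.84988)=-0.16487, 0.04132×(-3.18635)=-0.13167, 0.09917×(-2.31088)=-0.22918.
Sum = -1.37487, so H' = 1.375.

1.375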